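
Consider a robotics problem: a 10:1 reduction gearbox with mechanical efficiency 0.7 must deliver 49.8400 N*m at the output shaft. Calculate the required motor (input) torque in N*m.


tau_in = tau_out / (N * eta) = 49.8400 / (10 * 0.7) = 7.1200

7.1200 N*m


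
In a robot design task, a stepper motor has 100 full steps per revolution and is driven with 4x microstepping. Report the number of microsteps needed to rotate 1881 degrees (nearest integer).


step_size = 360/(100*4) = 360/400 = 0.900000 deg
n = 1881/(360/400) = 1881*400/360 = 2090

2090 steps


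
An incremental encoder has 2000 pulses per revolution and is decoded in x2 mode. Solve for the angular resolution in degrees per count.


resolution = 360 / (PPR * 2) = 360 / 4000 = 0.0900

0.0900 degrees


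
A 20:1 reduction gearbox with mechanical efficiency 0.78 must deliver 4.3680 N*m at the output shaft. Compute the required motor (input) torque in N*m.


tau_in = tau_out / (N * eta) = 4.3680 / (20 * 0.78) = 0.2800

0.2800 N*m


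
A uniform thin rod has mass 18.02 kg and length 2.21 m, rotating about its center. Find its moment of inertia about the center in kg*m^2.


I = (1/12)*m*L^2 = (1/12)*18.02*2.21^2 = 7.3343

7.3343 kg*m^2


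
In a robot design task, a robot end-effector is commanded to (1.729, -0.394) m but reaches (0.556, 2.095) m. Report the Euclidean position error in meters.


dx = 0.556 - (1.729) = -1.1730, dy = 2.095 - (-0.394) = 2.4890
err = sqrt(1.375929 + 6.195121) = 2.7516

2.7516 m


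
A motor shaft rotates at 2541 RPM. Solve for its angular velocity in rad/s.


omega = 2541 * 2*pi/60 = 266.0929

266.0929 rad/s


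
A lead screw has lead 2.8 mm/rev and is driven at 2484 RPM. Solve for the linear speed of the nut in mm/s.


v = lead * (RPM/60) = 2.8*2484/60 = 115.9200

115.9200 mm/s


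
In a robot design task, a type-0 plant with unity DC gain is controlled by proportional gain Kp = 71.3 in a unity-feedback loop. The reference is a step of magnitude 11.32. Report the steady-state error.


e_ss = R/(1 + Kp) = 11.32/(1 + 71.3) = 11.32/72.3000 = 0.1566

0.1566


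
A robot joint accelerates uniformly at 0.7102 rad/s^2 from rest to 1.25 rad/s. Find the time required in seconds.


t = delta_omega / alpha = 1.25 / 0.7102 = 1.7601

1.7601 s


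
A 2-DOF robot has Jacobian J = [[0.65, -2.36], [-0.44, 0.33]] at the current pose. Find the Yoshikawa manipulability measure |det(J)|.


det(J) = 0.65*0.33 - (-2.36)*(-0.44) = -0.8239
|det(J)| = 0.8239

0.8239


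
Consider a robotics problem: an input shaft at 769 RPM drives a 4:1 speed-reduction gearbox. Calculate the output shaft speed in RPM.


omega_out = omega_in / N = 769 / 4 = 192.2500

192.2500 RPM


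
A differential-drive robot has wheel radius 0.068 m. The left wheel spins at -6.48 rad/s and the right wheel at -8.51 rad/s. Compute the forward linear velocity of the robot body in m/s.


v = r*(wR + wL)/2 = 0.068*(-8.51 + -6.48)/2 = -0.5097

-0.5097 m/s


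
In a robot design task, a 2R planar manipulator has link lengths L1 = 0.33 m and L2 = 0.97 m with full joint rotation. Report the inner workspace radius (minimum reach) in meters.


r_min = |L1 - L2| = |0.33 - 0.97| = 0.6400

0.6400 m


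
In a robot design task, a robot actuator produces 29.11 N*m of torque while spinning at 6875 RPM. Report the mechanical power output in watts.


omega = 6875 * 2*pi/60 = 719.948316 rad/s
P = tau * omega = 29.11 * 719.948316 = 20957.6955

20957.6955 W


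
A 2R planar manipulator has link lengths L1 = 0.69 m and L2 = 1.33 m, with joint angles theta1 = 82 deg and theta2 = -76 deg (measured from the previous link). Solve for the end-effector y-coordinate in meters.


y = L1*sin(th1) + L2*sin(th1+th2) = 0.69*sin(82 deg) + 1.33*sin(6 deg) = 0.8223

0.8223 m


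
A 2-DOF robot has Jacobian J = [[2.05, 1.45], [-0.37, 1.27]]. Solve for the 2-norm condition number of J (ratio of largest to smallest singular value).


JJ^T eigenvalues: trace(JJ^T) = 8.0548, det(JJ^T) = det(J)^2 = 9.85960000
s_max^2 = (8.0548 + sqrt(25.44140304))/2 = 6.54937358
s_min^2 = (8.0548 - sqrt(25.44140304))/2 = 1.50542642
kappa = s_max/s_min = sqrt(6.54937358/1.50542642) = 2.0858

2.0858


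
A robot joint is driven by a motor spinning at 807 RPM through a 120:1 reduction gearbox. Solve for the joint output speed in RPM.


omega_joint = omega_motor / N = 807 / 120 = 6.7250

6.7250 RPM


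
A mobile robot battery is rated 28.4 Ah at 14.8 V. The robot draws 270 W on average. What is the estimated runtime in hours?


E = 28.4*14.8 = 420.3200 Wh
t = E/P = 420.3200/270 = 1.5567

1.5567 hours


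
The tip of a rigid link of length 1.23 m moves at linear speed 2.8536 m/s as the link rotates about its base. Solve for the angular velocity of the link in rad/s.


omega = v / L = 2.8536 / 1.23 = 2.3200

2.3200 rad/s


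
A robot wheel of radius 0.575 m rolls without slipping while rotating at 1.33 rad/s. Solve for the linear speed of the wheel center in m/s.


v = omega * r = 1.33 * 0.575 = 0.7647

0.7647 m/s


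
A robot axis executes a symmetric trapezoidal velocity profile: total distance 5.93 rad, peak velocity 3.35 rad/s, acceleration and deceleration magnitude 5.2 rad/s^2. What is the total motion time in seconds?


t_acc = v/a = 3.35/5.2 = 0.644231 s
d_acc = v^2/(2a) = 1.079087 rad (each ramp)
d_cruise = 5.93 - 2*1.079087 = 3.771826 rad
t_cruise = 3.771826/3.35 = 1.125918 s
t_total = 2*0.644231 + 1.125918 = 2.4144

2.4144 s


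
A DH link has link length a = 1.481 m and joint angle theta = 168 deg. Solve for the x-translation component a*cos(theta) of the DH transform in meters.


a*cos(theta) = 1.481*cos(168 deg) = -1.4486

-1.4486 m


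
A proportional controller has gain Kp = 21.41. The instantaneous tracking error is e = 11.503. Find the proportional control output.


u_P = Kp * e = 21.41 * 11.503 = 246.2792

246.2792


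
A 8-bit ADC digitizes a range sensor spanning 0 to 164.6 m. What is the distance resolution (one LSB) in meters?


res = range / 2^n = 164.6/2^8 = 164.6/256 = 0.6430

0.6430 m


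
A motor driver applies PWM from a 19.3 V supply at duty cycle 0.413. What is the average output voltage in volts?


V_avg = V_supply * D = 19.3*0.413 = 7.9709

7.9709 V


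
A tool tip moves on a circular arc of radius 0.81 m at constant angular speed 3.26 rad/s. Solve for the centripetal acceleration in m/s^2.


a_c = omega^2 * r = 3.26^2 * 0.81 = 8.6084

8.6084 m/s^2


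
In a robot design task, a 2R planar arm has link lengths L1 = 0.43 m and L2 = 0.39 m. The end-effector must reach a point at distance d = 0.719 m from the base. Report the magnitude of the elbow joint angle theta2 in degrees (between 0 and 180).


cos(th2) = (d^2 - L1^2 - L2^2)/(2*L1*L2) = (0.719^2 - 0.43^2 - 0.39^2)/(2*0.43*0.39) = 0.53655635
th2 = acos(0.53655635) = 57.5505 deg

57.5505 degrees


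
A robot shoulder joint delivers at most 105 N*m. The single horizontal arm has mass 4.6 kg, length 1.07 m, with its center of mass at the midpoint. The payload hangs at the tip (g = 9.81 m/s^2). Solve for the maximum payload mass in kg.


tau_arm = m_arm*g*(L/2) = 4.6*9.81*1.07/2 = 24.1424 N*m
tau_payload = tau_max - tau_arm = 105 - 24.1424 = 80.8576
m_payload = tau_payload / (g*L) = 80.8576 / (9.81*1.07) = 7.7031

7.7031 kg


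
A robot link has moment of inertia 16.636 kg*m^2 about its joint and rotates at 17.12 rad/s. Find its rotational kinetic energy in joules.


KE = (1/2)*I*omega^2 = 0.5*16.636*17.12^2 = 2437.9592

2437.9592 J


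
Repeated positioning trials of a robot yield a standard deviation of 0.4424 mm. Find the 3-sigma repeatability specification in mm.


repeatability = 3*sigma = 3*0.4424 = 1.3272

1.3272 mm


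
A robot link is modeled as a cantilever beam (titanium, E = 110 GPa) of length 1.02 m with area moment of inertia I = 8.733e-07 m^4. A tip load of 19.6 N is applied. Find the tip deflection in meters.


delta = F*L^3/(3*E*I) = 19.6*1.02^3/(3*1.100e+11*8.733e-07)
      = 20.7996768/288189 = 7.2174e-05

7.2174e-05 m


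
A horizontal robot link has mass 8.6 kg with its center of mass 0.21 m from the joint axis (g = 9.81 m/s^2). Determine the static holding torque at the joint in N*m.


tau = m*g*L = 8.6 * 9.81 * 0.21 = 17.7169

17.7169 N*m


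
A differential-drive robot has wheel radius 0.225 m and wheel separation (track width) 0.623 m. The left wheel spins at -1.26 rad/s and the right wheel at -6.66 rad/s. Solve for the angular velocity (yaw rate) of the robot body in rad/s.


omega = r*(wR - wL)/L = 0.225*(-6.66 - (-1.26))/0.623 = -1.9502

-1.9502 rad/s


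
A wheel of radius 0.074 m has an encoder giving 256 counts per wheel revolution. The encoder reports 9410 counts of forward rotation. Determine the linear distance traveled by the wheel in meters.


revs = 9410/256 = 36.757812
d = revs * 2*pi*r = 36.757812 * 2*pi*0.074 = 17.0908

17.0908 m


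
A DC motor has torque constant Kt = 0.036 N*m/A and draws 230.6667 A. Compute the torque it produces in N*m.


tau = Kt * I = 0.036*230.6667 = 8.3040

8.3040 N*m


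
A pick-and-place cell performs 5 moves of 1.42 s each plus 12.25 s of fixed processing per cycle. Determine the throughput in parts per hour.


T_cycle = 5*1.42 + 12.25 = 19.3500 s
rate = 3600/T = 186.0465

186.0465 parts/hour


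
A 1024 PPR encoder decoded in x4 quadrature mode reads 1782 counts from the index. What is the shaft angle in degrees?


angle = counts * 360 / (PPR*4) = 1782 * 360 / 4096 = 156.6211

156.6211 degrees


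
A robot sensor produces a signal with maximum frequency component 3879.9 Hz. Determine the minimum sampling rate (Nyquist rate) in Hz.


f_s,min = 2*f_max = 2*3879.9 = 7759.8000

7759.8000 Hz


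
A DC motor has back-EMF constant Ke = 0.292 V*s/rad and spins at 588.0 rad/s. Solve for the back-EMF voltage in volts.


V_emf = Ke * omega = 0.292*588.0 = 171.6960

171.6960 V


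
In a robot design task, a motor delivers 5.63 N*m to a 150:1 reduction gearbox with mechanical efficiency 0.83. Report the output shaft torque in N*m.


tau_out = tau_in * N * eta = 5.63 * 150 * 0.83 = 700.9350

700.9350 N*m


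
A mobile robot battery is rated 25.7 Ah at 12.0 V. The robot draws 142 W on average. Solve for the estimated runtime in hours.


E = 25.7*12.0 = 308.4000 Wh
t = E/P = 308.4000/142 = 2.1718

2.1718 hours


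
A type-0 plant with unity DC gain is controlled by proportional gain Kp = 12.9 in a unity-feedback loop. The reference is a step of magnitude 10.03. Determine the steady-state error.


e_ss = R/(1 + Kp) = 10.03/(1 + 12.9) = 10.03/13.9000 = 0.7216

0.7216


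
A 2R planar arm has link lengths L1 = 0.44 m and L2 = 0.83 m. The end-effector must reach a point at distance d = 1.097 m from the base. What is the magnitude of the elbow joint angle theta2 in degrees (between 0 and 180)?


cos(th2) = (d^2 - L1^2 - L2^2)/(2*L1*L2) = (1.097^2 - 0.44^2 - 0.83^2)/(2*0.44*0.83) = 0.43936062
th2 = acos(0.43936062) = 63.9369 deg

63.9369 degrees


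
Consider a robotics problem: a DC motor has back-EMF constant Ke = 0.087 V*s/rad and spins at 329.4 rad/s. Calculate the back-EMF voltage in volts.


V_emf = Ke * omega = 0.087*329.4 = 28.6578

28.6578 V


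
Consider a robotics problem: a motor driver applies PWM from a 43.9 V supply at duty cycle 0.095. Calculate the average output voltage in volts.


V_avg = V_supply * D = 43.9*0.095 = 4.1705

4.1705 V


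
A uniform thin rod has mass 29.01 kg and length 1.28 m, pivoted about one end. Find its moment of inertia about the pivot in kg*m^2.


I = (1/3)*m*L^2 = (1/3)*29.01*1.28^2 = 15.8433

15.8433 kg*m^2


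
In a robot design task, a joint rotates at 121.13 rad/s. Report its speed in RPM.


RPM = 121.13 * 60/(2*pi) = 1156.7063

1156.7063 RPM


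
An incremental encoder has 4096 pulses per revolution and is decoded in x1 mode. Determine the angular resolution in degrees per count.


resolution = 360 / (PPR * 1) = 360 / 4096 = 0.0879

0.0879 degrees


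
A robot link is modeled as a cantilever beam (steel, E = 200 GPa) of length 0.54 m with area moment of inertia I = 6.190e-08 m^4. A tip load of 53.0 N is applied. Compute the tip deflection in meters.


delta = F*L^3/(3*E*I) = 53.0*0.54^3/(3*2.000e+11*6.190e-08)
      = 8.345592/37140 = 2.2471e-04

2.2471e-04 m


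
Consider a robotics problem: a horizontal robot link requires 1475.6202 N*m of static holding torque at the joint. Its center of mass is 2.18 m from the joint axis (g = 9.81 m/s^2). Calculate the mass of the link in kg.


m = tau / (g*L) = 1475.6202 / (9.81 * 2.18) = 69.0000

69.0000 kg


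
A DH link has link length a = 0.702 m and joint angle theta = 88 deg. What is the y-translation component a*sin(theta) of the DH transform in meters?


a*sin(theta) = 0.702*sin(88 deg) = 0.7016

0.7016 m


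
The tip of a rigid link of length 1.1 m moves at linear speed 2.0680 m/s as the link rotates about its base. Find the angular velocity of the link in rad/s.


omega = v / L = 2.0680 / 1.1 = 1.8800

1.8800 rad/s


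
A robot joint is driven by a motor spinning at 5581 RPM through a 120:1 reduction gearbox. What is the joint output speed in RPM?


omega_joint = omega_motor / N = 5581 / 120 = 46.5083

46.5083 RPM


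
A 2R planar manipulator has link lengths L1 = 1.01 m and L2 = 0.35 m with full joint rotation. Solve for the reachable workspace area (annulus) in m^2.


r_max = L1 + L2 = 1.3600, r_min = |L1 - L2| = 0.6600
A = pi*(r_max^2 - r_min^2) = pi*(1.8496 - 0.4356) = 4.4422

4.4422 m^2


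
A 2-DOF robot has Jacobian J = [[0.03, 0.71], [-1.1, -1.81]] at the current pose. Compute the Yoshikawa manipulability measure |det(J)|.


det(J) = 0.03*-1.81 - (0.71)*(-1.1) = 0.7267
|det(J)| = 0.7267

0.7267


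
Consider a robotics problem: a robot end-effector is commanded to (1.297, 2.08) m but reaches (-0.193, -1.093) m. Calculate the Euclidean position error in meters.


dx = -0.193 - (1.297) = -1.4900, dy = -1.093 - (2.08) = -3.1730
err = sqrt(2.220100 + 10.067929) = 3.5054

3.5054 m


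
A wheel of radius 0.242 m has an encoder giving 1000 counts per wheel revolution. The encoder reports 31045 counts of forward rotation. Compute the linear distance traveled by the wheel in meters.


revs = 31045/1000 = 31.045000
d = revs * 2*pi*r = 31.045000 * 2*pi*0.242 = 47.2049

47.2049 m


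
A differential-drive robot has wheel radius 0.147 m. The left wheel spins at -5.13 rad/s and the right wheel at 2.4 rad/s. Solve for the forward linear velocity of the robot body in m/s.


v = r*(wR + wL)/2 = 0.147*(2.4 + -5.13)/2 = -0.2007

-0.2007 m/s


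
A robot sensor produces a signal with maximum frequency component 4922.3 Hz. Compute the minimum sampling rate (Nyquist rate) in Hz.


f_s,min = 2*f_max = 2*4922.3 = 9844.6000

9844.6000 Hz


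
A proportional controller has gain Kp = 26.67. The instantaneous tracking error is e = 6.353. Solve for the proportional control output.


u_P = Kp * e = 26.67 * 6.353 = 169.4345

169.4345


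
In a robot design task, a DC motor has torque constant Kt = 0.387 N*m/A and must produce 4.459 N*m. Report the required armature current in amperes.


I = tau / Kt = 4.459/0.387 = 11.5220

11.5220 A


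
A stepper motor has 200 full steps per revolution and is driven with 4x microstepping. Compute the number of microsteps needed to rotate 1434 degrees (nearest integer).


step_size = 360/(200*4) = 360/800 = 0.450000 deg
n = 1434/(360/800) = 1434*800/360 = 3186.6667 -> 3187

3187 steps


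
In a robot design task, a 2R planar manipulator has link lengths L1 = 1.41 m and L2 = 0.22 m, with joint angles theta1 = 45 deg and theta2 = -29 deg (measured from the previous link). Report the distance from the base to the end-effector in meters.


x = L1*cos(th1) + L2*cos(th1+th2) = 1.208498
y = L1*sin(th1) + L2*sin(th1+th2) = 1.057661
d = sqrt(x^2 + y^2) = sqrt(1.460467 + 1.118647) = 1.6060

1.6060 m


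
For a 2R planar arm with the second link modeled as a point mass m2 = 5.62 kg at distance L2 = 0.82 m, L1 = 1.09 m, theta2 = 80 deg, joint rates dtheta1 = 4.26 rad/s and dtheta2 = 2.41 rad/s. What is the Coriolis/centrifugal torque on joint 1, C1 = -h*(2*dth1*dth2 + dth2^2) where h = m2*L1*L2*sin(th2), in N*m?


h = m2*L1*L2*sin(th2) = 5.62*1.09*0.82*sin(80 deg) = 4.946843
C1 = -h*(2*4.26*2.41 + 2.41^2) = -4.946843*26.3413 = -130.3063

-130.3063 N*m


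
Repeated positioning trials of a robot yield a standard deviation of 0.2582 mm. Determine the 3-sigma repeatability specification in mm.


repeatability = 3*sigma = 3*0.2582 = 0.7746

0.7746 mm


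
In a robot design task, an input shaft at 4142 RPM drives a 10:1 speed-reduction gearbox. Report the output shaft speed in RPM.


omega_out = omega_in / N = 4142 / 10 = 414.2000

414.2000 RPM


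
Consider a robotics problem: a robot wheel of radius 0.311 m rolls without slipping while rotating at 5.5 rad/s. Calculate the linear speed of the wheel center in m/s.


v = omega * r = 5.5 * 0.311 = 1.7105

1.7105 m/s


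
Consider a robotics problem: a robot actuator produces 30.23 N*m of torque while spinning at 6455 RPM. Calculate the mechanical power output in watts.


omega = 6455 * 2*pi/60 = 675.966019 rad/s
P = tau * omega = 30.23 * 675.966019 = 20434.4528

20434.4528 W


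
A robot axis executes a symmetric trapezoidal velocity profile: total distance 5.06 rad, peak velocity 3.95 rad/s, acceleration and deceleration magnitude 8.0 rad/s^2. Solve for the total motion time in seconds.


t_acc = v/a = 3.95/8.0 = 0.493750 s
d_acc = v^2/(2a) = 0.975156 rad (each ramp)
d_cruise = 5.06 - 2*0.975156 = 3.109688 rad
t_cruise = 3.109688/3.95 = 0.787263 s
t_total = 2*0.493750 + 0.787263 = 1.7748

1.7748 s


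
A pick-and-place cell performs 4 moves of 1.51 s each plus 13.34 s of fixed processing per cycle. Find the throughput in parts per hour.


T_cycle = 4*1.51 + 13.34 = 19.3800 s
rate = 3600/T = 185.7585

185.7585 parts/hour


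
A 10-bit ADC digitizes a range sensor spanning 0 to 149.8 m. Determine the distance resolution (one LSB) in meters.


res = range / 2^n = 149.8/2^10 = 149.8/1024 = 0.1463

0.1463 m


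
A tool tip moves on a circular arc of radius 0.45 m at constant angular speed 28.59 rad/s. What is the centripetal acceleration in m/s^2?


a_c = omega^2 * r = 28.59^2 * 0.45 = 367.8246

367.8246 m/s^2


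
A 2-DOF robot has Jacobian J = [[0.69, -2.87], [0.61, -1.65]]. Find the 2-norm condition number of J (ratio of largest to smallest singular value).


JJ^T eigenvalues: trace(JJ^T) = 11.8076, det(JJ^T) = det(J)^2 = 0.37478884
s_max^2 = (11.8076 + sqrt(137.92026240))/2 = 11.77577289
s_min^2 = (11.8076 - sqrt(137.92026240))/2 = 0.03182711
kappa = s_max/s_min = sqrt(11.77577289/0.03182711) = 19.2352

19.2352


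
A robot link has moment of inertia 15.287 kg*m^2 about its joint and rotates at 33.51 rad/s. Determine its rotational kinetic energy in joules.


KE = (1/2)*I*omega^2 = 0.5*15.287*33.51^2 = 8583.0398

8583.0398 J


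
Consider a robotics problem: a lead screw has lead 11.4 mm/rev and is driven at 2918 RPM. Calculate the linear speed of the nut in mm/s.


v = lead * (RPM/60) = 11.4*2918/60 = 554.4200

554.4200 mm/s


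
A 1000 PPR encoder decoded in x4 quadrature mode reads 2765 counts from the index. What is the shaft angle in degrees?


angle = counts * 360 / (PPR*4) = 2765 * 360 / 4000 = 248.8500

248.8500 degrees


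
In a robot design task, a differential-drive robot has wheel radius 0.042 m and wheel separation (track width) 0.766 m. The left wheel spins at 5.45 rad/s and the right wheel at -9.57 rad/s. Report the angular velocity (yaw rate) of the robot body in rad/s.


omega = r*(wR - wL)/L = 0.042*(-9.57 - (5.45))/0.766 = -0.8236

-0.8236 rad/s


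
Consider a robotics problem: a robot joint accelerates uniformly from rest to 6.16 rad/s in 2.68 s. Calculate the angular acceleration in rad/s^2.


alpha = delta_omega / t = 6.16 / 2.68 = 2.2985

2.2985 rad/s^2


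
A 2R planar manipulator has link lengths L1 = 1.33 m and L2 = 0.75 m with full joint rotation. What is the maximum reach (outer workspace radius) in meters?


r_max = L1 + L2 = 1.33 + 0.75 = 2.0800

2.0800 m


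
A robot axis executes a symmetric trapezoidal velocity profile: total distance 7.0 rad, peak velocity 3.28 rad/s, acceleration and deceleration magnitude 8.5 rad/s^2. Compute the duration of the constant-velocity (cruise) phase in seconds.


t_acc = v/a = 0.385882 s, d_acc = v^2/(2a) = 0.632847 rad each
d_cruise = 7.0 - 2*0.632847 = 5.734306 rad
t_cruise = d_cruise/v = 5.734306/3.28 = 1.7483

1.7483 s


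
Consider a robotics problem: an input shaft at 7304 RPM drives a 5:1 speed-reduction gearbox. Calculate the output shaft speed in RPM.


omega_out = omega_in / N = 7304 / 5 = 1460.8000

1460.8000 RPM


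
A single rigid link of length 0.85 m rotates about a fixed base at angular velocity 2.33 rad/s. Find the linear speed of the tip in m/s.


v = L*omega = 0.85 * 2.33 = 1.9805

1.9805 m/s


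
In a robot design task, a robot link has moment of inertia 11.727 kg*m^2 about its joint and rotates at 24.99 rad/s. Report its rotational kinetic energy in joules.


KE = (1/2)*I*omega^2 = 0.5*11.727*24.99^2 = 3661.7563

3661.7563 J


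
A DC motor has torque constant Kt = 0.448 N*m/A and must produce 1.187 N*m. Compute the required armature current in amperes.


I = tau / Kt = 1.187/0.448 = 2.6496

2.6496 A


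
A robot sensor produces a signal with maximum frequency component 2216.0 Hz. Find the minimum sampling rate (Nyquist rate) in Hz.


f_s,min = 2*f_max = 2*2216.0 = 4432.0000

4432.0000 Hz


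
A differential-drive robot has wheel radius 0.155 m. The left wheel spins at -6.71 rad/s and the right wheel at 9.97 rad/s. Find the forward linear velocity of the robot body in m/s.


v = r*(wR + wL)/2 = 0.155*(9.97 + -6.71)/2 = 0.2527

0.2527 m/s


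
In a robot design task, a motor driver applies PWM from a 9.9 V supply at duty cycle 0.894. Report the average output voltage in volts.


V_avg = V_supply * D = 9.9*0.894 = 8.8506

8.8506 V


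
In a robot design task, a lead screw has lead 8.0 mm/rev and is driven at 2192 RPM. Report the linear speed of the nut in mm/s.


v = lead * (RPM/60) = 8.0*2192/60 = 292.2667

292.2667 mm/s


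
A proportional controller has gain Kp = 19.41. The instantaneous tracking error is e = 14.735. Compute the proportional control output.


u_P = Kp * e = 19.41 * 14.735 = 286.0063

286.0063


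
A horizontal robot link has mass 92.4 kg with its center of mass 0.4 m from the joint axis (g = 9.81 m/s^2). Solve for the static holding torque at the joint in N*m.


tau = m*g*L = 92.4 * 9.81 * 0.4 = 362.5776

362.5776 N*m


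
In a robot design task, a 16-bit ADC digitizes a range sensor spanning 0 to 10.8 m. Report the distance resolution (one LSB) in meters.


res = range / 2^n = 10.8/2^16 = 10.8/65536 = 1.6479e-04

1.6479e-04 m


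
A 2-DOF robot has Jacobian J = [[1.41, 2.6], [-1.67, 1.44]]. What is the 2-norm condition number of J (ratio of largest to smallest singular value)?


JJ^T eigenvalues: trace(JJ^T) = 13.6106, det(JJ^T) = det(J)^2 = 40.60748176
s_max^2 = (13.6106 + sqrt(22.81850532))/2 = 9.19373596
s_min^2 = (13.6106 - sqrt(22.81850532))/2 = 4.41686404
kappa = s_max/s_min = sqrt(9.19373596/4.41686404) = 1.4427

1.4427


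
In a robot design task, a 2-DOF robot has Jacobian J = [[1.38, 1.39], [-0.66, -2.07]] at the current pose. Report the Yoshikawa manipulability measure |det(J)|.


det(J) = 1.38*-2.07 - (1.39)*(-0.66) = -1.9392
|det(J)| = 1.9392

1.9392


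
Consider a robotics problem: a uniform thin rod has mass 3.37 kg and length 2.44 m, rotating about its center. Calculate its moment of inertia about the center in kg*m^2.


I = (1/12)*m*L^2 = (1/12)*3.37*2.44^2 = 1.6720

1.6720 kg*m^2


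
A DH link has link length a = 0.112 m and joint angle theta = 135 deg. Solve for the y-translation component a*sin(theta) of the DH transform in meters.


a*sin(theta) = 0.112*sin(135 deg) = 0.0792

0.0792 m


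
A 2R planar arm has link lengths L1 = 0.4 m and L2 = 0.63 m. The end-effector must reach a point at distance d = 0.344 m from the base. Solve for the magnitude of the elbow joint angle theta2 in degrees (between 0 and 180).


cos(th2) = (d^2 - L1^2 - L2^2)/(2*L1*L2) = (0.344^2 - 0.4^2 - 0.63^2)/(2*0.4*0.63) = -0.87016667
th2 = acos(-0.87016667) = 150.4780 deg

150.4780 degrees


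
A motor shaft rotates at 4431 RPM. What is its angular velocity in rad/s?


omega = 4431 * 2*pi/60 = 464.0132

464.0132 rad/s


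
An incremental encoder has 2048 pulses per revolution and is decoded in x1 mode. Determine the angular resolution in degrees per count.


resolution = 360 / (PPR * 1) = 360 / 2048 = 0.1758

0.1758 degrees


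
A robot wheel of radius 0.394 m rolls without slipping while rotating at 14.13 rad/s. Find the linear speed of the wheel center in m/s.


v = omega * r = 14.13 * 0.394 = 5.5672

5.5672 m/s


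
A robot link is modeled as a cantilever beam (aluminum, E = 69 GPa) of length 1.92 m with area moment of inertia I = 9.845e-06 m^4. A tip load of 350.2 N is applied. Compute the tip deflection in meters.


delta = F*L^3/(3*E*I) = 350.2*1.92^3/(3*6.900e+10*9.845e-06)
      = 2478.6763776/2037915 = 0.0012

0.0012 m


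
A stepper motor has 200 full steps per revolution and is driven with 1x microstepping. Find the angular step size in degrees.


step = 360/(200*1) = 360/200 = 1.8000

1.8000 degrees


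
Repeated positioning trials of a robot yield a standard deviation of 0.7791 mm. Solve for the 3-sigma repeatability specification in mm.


repeatability = 3*sigma = 3*0.7791 = 2.3373

2.3373 mm


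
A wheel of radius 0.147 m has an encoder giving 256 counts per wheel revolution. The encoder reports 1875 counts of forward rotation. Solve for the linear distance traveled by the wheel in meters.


revs = 1875/256 = 7.324219
d = revs * 2*pi*r = 7.324219 * 2*pi*0.147 = 6.7649

6.7649 m


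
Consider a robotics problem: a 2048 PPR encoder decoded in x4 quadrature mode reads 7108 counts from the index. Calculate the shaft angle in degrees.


angle = counts * 360 / (PPR*4) = 7108 * 360 / 8192 = 312.3633

312.3633 degrees


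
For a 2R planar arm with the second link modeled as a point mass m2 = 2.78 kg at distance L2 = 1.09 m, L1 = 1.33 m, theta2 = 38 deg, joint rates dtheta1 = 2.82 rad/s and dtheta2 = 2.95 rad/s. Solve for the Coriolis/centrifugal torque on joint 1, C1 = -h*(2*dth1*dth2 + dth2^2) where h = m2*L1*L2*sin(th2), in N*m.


h = m2*L1*L2*sin(th2) = 2.78*1.33*1.09*sin(38 deg) = 2.481218
C1 = -h*(2*2.82*2.95 + 2.95^2) = -2.481218*25.3405 = -62.8753

-62.8753 N*m


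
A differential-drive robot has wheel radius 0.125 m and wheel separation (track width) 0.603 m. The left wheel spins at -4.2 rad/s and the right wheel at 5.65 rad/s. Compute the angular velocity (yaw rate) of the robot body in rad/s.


omega = r*(wR - wL)/L = 0.125*(5.65 - (-4.2))/0.603 = 2.0419

2.0419 rad/s


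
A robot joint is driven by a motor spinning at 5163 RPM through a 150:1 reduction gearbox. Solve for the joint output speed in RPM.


omega_joint = omega_motor / N = 5163 / 150 = 34.4200

34.4200 RPM


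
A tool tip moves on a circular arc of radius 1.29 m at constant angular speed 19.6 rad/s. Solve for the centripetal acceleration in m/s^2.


a_c = omega^2 * r = 19.6^2 * 1.29 = 495.5664

495.5664 m/s^2


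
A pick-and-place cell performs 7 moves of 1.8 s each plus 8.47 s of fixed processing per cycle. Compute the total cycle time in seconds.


T = 7*1.8 + 8.47 = 21.0700

21.0700 s


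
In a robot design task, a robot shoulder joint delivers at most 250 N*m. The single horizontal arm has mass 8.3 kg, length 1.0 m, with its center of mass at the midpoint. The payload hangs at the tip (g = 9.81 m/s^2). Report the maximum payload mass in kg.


tau_arm = m_arm*g*(L/2) = 8.3*9.81*1.0/2 = 40.7115 N*m
tau_payload = tau_max - tau_arm = 250 - 40.7115 = 209.2885
m_payload = tau_payload / (g*L) = 209.2885 / (9.81*1.0) = 21.3342

21.3342 kg


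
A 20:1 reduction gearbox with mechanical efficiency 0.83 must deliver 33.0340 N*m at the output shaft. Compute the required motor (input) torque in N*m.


tau_in = tau_out / (N * eta) = 33.0340 / (20 * 0.83) = 1.9900

1.9900 N*m


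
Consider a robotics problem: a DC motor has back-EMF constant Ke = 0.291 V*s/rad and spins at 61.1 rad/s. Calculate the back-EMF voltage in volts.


V_emf = Ke * omega = 0.291*61.1 = 17.7801

17.7801 V


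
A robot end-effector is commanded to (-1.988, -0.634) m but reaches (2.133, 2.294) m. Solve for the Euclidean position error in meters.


dx = 2.133 - (-1.988) = 4.1210, dy = 2.294 - (-0.634) = 2.9280
err = sqrt(16.982641 + 8.573184) = 5.0553

5.0553 m


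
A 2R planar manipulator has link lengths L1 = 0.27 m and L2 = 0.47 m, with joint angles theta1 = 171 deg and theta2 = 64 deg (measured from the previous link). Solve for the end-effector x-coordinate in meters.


x = L1*cos(th1) + L2*cos(th1+th2) = 0.27*cos(171 deg) + 0.47*cos(235 deg) = -0.5363

-0.5363 m


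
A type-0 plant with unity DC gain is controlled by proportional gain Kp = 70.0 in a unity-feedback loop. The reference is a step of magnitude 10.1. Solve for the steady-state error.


e_ss = R/(1 + Kp) = 10.1/(1 + 70.0) = 10.1/71.0000 = 0.1423

0.1423


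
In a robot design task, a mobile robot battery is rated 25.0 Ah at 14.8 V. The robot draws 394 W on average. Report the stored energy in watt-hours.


E = capacity * V = 25.0*14.8 = 370.0000

370.0000 Wh


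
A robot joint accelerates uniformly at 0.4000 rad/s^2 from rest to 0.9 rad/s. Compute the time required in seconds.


t = delta_omega / alpha = 0.9 / 0.4000 = 2.2500

2.2500 s


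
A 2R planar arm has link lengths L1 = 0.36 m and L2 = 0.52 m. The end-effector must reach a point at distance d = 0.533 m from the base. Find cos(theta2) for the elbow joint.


cos(th2) = (d^2 - L1^2 - L2^2)/(2*L1*L2) = (0.533^2 - 0.36^2 - 0.52^2)/(2*0.36*0.52) = -0.3096

-0.3096


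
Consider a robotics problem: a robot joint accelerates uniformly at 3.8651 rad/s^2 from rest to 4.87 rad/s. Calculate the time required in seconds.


t = delta_omega / alpha = 4.87 / 3.8651 = 1.2600

1.2600 s


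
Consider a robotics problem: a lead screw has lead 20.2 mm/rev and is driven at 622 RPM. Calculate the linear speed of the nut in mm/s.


v = lead * (RPM/60) = 20.2*622/60 = 209.4067

209.4067 mm/s


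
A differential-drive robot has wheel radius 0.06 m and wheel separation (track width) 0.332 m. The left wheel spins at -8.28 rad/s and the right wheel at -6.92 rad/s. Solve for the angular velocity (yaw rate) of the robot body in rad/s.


omega = r*(wR - wL)/L = 0.06*(-6.92 - (-8.28))/0.332 = 0.2458

0.2458 rad/s


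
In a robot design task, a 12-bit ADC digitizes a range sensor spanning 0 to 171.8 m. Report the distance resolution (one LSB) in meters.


res = range / 2^n = 171.8/2^12 = 171.8/4096 = 0.0419

0.0419 m


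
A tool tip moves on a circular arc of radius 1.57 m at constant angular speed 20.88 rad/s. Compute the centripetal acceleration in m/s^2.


a_c = omega^2 * r = 20.88^2 * 1.57 = 684.4798

684.4798 m/s^2


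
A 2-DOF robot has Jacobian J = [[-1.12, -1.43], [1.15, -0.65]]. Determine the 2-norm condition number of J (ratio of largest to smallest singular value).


JJ^T eigenvalues: trace(JJ^T) = 5.0443, det(JJ^T) = det(J)^2 = 5.62875625
s_max^2 = (5.0443 + sqrt(2.92993749))/2 = 3.37800301
s_min^2 = (5.0443 - sqrt(2.92993749))/2 = 1.66629699
kappa = s_max/s_min = sqrt(3.37800301/1.66629699) = 1.4238

1.4238


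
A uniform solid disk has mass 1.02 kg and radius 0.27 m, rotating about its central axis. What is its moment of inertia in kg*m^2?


I = (1/2)*m*R^2 = 0.5*1.02*0.27^2 = 0.0372

0.0372 kg*m^2


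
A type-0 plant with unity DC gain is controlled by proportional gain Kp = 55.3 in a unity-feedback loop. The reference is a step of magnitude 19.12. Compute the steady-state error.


e_ss = R/(1 + Kp) = 19.12/(1 + 55.3) = 19.12/56.3000 = 0.3396

0.3396


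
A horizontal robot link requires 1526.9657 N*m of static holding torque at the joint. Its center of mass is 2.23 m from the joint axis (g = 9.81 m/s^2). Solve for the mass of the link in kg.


m = tau / (g*L) = 1526.9657 / (9.81 * 2.23) = 69.8000

69.8000 kg


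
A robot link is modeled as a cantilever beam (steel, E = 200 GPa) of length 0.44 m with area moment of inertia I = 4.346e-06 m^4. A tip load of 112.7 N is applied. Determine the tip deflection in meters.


delta = F*L^3/(3*E*I) = 112.7*0.44^3/(3*2.000e+11*4.346e-06)
      = 9.6002368/2607600 = 3.6816e-06

3.6816e-06 m


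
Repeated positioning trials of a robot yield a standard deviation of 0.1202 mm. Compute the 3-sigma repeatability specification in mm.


repeatability = 3*sigma = 3*0.1202 = 0.3606

0.3606 mm


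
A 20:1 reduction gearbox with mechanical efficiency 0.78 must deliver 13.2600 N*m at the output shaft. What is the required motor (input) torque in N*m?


tau_in = tau_out / (N * eta) = 13.2600 / (20 * 0.78) = 0.8500

0.8500 N*m


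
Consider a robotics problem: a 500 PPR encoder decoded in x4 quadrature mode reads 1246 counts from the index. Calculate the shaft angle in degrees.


angle = counts * 360 / (PPR*4) = 1246 * 360 / 2000 = 224.2800

224.2800 degrees


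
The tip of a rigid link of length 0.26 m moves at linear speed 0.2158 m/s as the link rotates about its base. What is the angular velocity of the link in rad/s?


omega = v / L = 0.2158 / 0.26 = 0.8300

0.8300 rad/s


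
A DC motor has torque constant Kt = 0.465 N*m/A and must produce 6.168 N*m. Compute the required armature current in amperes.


I = tau / Kt = 6.168/0.465 = 13.2645

13.2645 A


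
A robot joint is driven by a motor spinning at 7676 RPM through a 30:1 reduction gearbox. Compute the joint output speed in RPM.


omega_joint = omega_motor / N = 7676 / 30 = 255.8667

255.8667 RPM


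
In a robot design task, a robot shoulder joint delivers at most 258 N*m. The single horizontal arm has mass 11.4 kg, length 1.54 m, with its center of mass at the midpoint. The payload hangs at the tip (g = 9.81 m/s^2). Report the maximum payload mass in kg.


tau_arm = m_arm*g*(L/2) = 11.4*9.81*1.54/2 = 86.1122 N*m
tau_payload = tau_max - tau_arm = 258 - 86.1122 = 171.8878
m_payload = tau_payload / (g*L) = 171.8878 / (9.81*1.54) = 11.3777

11.3777 kg


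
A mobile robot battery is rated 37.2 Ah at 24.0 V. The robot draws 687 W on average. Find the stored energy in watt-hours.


E = capacity * V = 37.2*24.0 = 892.8000

892.8000 Wh


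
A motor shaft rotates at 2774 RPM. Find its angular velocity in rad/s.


omega = 2774 * 2*pi/60 = 290.4926

290.4926 rad/s


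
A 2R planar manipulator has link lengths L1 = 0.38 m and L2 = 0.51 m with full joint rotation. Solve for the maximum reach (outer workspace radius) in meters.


r_max = L1 + L2 = 0.38 + 0.51 = 0.8900

0.8900 m


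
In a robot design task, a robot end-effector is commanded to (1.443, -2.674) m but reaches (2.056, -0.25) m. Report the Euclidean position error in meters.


dx = 2.056 - (1.443) = 0.6130, dy = -0.25 - (-2.674) = 2.4240
err = sqrt(0.375769 + 5.875776) = 2.5003

2.5003 m


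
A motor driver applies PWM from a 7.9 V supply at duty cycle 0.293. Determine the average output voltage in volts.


V_avg = V_supply * D = 7.9*0.293 = 2.3147

2.3147 V


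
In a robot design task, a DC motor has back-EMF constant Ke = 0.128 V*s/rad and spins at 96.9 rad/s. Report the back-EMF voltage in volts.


V_emf = Ke * omega = 0.128*96.9 = 12.4032

12.4032 V


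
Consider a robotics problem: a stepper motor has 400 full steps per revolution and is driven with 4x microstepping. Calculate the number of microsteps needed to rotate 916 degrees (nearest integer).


step_size = 360/(400*4) = 360/1600 = 0.225000 deg
n = 916/(360/1600) = 916*1600/360 = 4071.1111 -> 4071

4071 steps


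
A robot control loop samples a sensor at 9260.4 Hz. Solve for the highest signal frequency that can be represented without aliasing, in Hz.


f_max = f_s/2 = 9260.4/2 = 4630.2000

4630.2000 Hz


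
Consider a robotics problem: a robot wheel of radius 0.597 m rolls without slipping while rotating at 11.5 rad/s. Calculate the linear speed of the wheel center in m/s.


v = omega * r = 11.5 * 0.597 = 6.8655

6.8655 m/s


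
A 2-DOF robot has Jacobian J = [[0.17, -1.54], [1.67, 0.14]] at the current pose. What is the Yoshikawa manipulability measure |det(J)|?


det(J) = 0.17*0.14 - (-1.54)*(1.67) = 2.5956
|det(J)| = 2.5956

2.5956


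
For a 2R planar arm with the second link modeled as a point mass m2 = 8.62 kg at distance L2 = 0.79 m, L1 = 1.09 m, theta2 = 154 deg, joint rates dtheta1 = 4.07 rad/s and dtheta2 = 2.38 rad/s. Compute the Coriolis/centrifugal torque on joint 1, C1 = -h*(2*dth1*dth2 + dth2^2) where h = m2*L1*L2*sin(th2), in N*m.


h = m2*L1*L2*sin(th2) = 8.62*1.09*0.79*sin(154 deg) = 3.253890
C1 = -h*(2*4.07*2.38 + 2.38^2) = -3.253890*25.0376 = -81.4696

-81.4696 N*m


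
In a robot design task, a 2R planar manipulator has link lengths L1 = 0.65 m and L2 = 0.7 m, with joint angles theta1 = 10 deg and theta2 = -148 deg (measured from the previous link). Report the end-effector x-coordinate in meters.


x = L1*cos(th1) + L2*cos(th1+th2) = 0.65*cos(10 deg) + 0.7*cos(-138 deg) = 0.1199

0.1199 m


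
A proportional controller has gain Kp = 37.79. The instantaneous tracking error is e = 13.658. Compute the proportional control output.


u_P = Kp * e = 37.79 * 13.658 = 516.1358

516.1358


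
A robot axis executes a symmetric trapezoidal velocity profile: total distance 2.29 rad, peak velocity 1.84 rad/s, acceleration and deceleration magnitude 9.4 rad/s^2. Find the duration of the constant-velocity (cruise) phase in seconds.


t_acc = v/a = 0.195745 s, d_acc = v^2/(2a) = 0.180085 rad each
d_cruise = 2.29 - 2*0.180085 = 1.929830 rad
t_cruise = d_cruise/v = 1.929830/1.84 = 1.0488

1.0488 s


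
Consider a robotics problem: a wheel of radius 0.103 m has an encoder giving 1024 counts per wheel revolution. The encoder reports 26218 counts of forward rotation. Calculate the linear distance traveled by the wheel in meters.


revs = 26218/1024 = 25.603516
d = revs * 2*pi*r = 25.603516 * 2*pi*0.103 = 16.5698

16.5698 m


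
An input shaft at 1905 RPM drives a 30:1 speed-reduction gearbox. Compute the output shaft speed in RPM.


omega_out = omega_in / N = 1905 / 30 = 63.5000

63.5000 RPM


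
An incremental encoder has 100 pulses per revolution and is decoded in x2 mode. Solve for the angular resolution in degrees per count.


resolution = 360 / (PPR * 2) = 360 / 200 = 1.8000

1.8000 degrees


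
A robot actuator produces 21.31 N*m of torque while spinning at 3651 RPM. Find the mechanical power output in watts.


omega = 3651 * 2*pi/60 = 382.331826 rad/s
P = tau * omega = 21.31 * 382.331826 = 8147.4912

8147.4912 W


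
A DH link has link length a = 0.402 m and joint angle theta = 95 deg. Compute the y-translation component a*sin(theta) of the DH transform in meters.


a*sin(theta) = 0.402*sin(95 deg) = 0.4005

0.4005 m


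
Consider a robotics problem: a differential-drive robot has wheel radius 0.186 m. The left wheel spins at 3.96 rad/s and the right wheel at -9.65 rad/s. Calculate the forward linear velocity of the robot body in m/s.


v = r*(wR + wL)/2 = 0.186*(-9.65 + 3.96)/2 = -0.5292

-0.5292 m/s


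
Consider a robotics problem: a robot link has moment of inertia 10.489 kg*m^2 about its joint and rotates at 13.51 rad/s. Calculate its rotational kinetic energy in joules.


KE = (1/2)*I*omega^2 = 0.5*10.489*13.51^2 = 957.2267

957.2267 J
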